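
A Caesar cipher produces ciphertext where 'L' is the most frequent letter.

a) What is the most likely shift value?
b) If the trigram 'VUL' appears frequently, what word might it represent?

Step 1: In English, 'E' is the most frequent letter (12.7%).
Step 2: The most frequent ciphertext letter is 'L' (position 11).
Step 3: Shift = (11 - 4) mod 26 = 7.
Step 4: Decrypt 'VUL' by shifting back 7:
  V -> O
  U -> N
  L -> E
Step 5: 'VUL' decrypts to 'ONE'.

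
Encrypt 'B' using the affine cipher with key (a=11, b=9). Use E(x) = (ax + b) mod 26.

Step 1: Convert 'B' to number: x = 1.
Step 2: E(1) = (11 * 1 + 9) mod 26 = 20 mod 26 = 20.
Step 3: Convert 20 back to letter: U.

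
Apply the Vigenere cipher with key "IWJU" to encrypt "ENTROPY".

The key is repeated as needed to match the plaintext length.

Step 1: Repeat key to match plaintext length:
  Plaintext: ENTROPY
  Key:       IWJUIWJ
Step 2: Encrypt each letter:
  E(4) + I(8) = (4+8) mod 26 = 12 = M
  N(13) + W(22) = (13+22) mod 26 = 9 = J
  T(19) + J(9) = (19+9) mod 26 = 2 = C
  R(17) + U(20) = (17+20) mod 26 = 11 = L
  O(14) + I(8) = (14+8) mod 26 = 22 = W
  P(15) + W(22) = (15+22) mod 26 = 11 = L
  Y(24) + J(9) = (24+9) mod 26 = 7 = H
Ciphertext: MJCLWLH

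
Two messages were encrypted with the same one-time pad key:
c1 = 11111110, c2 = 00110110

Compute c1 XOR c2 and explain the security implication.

Step 1: c1 XOR c2 = (m1 XOR k) XOR (m2 XOR k).
Step 2: By XOR associativity/commutativity: = m1 XOR m2 XOR k XOR k = m1 XOR m2.
Step 3: 11111110 XOR 00110110 = 11001000 = 200.
Step 4: The key cancels out! An attacker learns m1 XOR m2 = 200, revealing the relationship between plaintexts.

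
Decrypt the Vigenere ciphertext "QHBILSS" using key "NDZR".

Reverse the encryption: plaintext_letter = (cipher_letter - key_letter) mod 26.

Step 1: Extend key: NDZRNDZ
Step 2: Decrypt each letter (c - k) mod 26:
  Q(16) - N(13) = (16-13) mod 26 = 3 = D
  H(7) - D(3) = (7-3) mod 26 = 4 = E
  B(1) - Z(25) = (1-25) mod 26 = 2 = C
  I(8) - R(17) = (8-17) mod 26 = 17 = R
  L(11) - N(13) = (11-13) mod 26 = 24 = Y
  S(18) - D(3) = (18-3) mod 26 = 15 = P
  S(18) - Z(25) = (18-25) mod 26 = 19 = T
Plaintext: DECRYPT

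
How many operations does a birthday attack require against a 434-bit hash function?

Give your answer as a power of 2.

Step 1: The birthday paradox gives collision probability ~50% after sqrt(2^n) = 2^(n/2) hashes.
Step 2: For 434-bit output: 2^(434/2) = 2^217.
Step 3: Approximately 2^217 hash computations needed.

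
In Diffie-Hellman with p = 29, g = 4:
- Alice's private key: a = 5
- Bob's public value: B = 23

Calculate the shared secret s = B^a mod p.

Step 1: s = B^a mod p = 23^5 mod 29.
  23^1 mod 29 = 23
  23^2 mod 29 = (23 * 23) mod 29 = 7
  23^3 mod 29 = (7 * 23) mod 29 = 16
  23^4 mod 29 = (16 * 23) mod 29 = 20
  23^5 mod 29 = (20 * 23) mod 29 = 25
Result: shared secret = 25.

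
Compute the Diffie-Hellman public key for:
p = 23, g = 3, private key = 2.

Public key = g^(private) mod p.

Step 1: A = g^a mod p = 3^2 mod 23.
  3^1 mod 23 = 3
  3^2 mod 23 = (3 * 3) mod 23 = 9
Result: A = 9.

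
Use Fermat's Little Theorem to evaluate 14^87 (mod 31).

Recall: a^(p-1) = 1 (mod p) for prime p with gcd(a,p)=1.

Step 1: Since 31 is prime, by Fermat's Little Theorem: 14^30 = 1 (mod 31).
Step 2: Reduce exponent: 87 mod 30 = 27.
Step 3: So 14^87 = 14^27 (mod 31).
Step 4: 14^27 mod 31 = 2.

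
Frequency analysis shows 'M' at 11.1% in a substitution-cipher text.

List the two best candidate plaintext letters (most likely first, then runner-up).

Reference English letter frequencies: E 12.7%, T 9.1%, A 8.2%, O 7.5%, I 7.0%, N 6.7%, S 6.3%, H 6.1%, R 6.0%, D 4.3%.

Step 1: Observed frequency of 'M' is 11.1%.
Step 2: Compute distances to each reference frequency and sort:
  E (12.7%): difference = 1.6% <-- BEST
  T (9.1%): difference = 2.0% <-- RUNNER-UP
  A (8.2%): difference = 2.9%
  O (7.5%): difference = 3.6%
  I (7.0%): difference = 4.1%
Step 3: Most likely is 'E' (12.7%, diff 1.6%); second most likely is 'T' (9.1%, diff 2.0%).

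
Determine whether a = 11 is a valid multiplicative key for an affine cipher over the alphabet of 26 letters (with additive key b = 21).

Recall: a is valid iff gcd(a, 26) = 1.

Step 1: Compute gcd(11, 26).
Step 2: gcd(11, 26) = 1.
Since gcd = 1, 11 is coprime with 26, so it is a valid key.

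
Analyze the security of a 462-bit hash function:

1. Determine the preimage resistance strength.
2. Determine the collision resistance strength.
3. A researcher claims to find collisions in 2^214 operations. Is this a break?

Step 1: Preimage resistance requires brute-force of 2^462 operations.
Step 2: Collision resistance (birthday bound) = 2^(462/2) = 2^231.
Step 3: The claimed attack costs 2^214 operations.
Step 4: Since 2^214 < 2^231, the claimed attack beats the generic birthday bound, so collision resistance is broken.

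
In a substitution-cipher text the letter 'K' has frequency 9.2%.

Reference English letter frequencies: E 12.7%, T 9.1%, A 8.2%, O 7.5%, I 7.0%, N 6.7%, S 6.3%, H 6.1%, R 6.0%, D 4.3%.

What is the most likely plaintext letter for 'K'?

Step 1: The observed frequency is 9.2%.
Step 2: Compare with English frequencies:
  E: 12.7% (difference: 3.5%)
  T: 9.1% (difference: 0.1%) <-- closest
  A: 8.2% (difference: 1.0%)
  O: 7.5% (difference: 1.7%)
  I: 7.0% (difference: 2.2%)
  N: 6.7% (difference: 2.5%)
  S: 6.3% (difference: 2.9%)
  H: 6.1% (difference: 3.1%)
  R: 6.0% (difference: 3.2%)
  D: 4.3% (difference: 4.9%)
Step 3: 'K' most likely represents 'T' (frequency 9.1%).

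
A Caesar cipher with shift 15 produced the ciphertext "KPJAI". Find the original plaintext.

Step 1: Reverse the shift by subtracting 15 from each letter position.
  K (position 10) -> position (10-15) mod 26 = 21 -> V
  P (position 15) -> position (15-15) mod 26 = 0 -> A
  J (position 9) -> position (9-15) mod 26 = 20 -> U
  A (position 0) -> position (0-15) mod 26 = 11 -> L
  I (position 8) -> position (8-15) mod 26 = 19 -> T
Decrypted message: VAULT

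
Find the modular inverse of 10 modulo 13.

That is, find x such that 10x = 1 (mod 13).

Step 1: We need x such that 10 * x = 1 (mod 13).
Step 2: Using the extended Euclidean algorithm or trial:
  10 * 4 = 40 = 3 * 13 + 1.
Step 3: Since 40 mod 13 = 1, the inverse is x = 4.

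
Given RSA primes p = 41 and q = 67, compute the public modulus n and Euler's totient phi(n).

Step 1: n = p * q = 41 * 67 = 2747.
Step 2: phi(n) = (p-1)(q-1) = 40 * 66 = 2640.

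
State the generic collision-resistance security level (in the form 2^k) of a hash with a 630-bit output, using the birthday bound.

Step 1: The birthday paradox gives collision probability ~50% after sqrt(2^n) = 2^(n/2) hashes.
Step 2: For 630-bit output: 2^(630/2) = 2^315.
Step 3: Approximately 2^315 hash computations needed.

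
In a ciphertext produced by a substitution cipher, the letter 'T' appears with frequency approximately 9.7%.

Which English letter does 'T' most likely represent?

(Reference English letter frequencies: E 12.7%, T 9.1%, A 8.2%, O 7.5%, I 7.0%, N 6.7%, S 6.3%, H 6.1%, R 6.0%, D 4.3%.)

Step 1: The observed frequency is 9.7%.
Step 2: Compare with English frequencies:
  E: 12.7% (difference: 3.0%)
  T: 9.1% (difference: 0.6%) <-- closest
  A: 8.2% (difference: 1.5%)
  O: 7.5% (difference: 2.2%)
  I: 7.0% (difference: 2.7%)
  N: 6.7% (difference: 3.0%)
  S: 6.3% (difference: 3.4%)
  H: 6.1% (difference: 3.6%)
  R: 6.0% (difference: 3.7%)
  D: 4.3% (difference: 5.4%)
Step 3: 'T' most likely represents 'T' (frequency 9.1%).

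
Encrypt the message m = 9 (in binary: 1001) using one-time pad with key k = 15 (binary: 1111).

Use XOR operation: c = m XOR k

Step 1: Write out the XOR operation bit by bit:
  Message: 1001
  Key:     1111
  XOR:     0110
Step 2: Convert to decimal: 0110 = 6.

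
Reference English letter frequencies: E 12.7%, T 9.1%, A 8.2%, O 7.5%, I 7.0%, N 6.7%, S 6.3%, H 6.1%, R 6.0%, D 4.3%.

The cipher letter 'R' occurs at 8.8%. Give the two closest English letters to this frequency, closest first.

Step 1: Observed frequency of 'R' is 8.8%.
Step 2: Compute distances to each reference frequency and sort:
  T (9.1%): difference = 0.3% <-- BEST
  A (8.2%): difference = 0.6% <-- RUNNER-UP
  O (7.5%): difference = 1.3%
  I (7.0%): difference = 1.8%
  N (6.7%): difference = 2.1%
Step 3: Most likely is 'T' (9.1%, diff 0.3%); second most likely is 'A' (8.2%, diff 0.6%).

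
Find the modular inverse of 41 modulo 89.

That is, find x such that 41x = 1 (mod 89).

Step 1: We need x such that 41 * x = 1 (mod 89).
Step 2: Using the extended Euclidean algorithm or trial:
  41 * 76 = 3116 = 35 * 89 + 1.
Step 3: Since 3116 mod 89 = 1, the inverse is x = 76.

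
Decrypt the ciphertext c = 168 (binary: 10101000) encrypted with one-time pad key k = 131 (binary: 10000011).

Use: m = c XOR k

Step 1: XOR ciphertext with key:
  Ciphertext: 10101000
  Key:        10000011
  XOR:        00101011
Step 2: Plaintext = 00101011 = 43 in decimal.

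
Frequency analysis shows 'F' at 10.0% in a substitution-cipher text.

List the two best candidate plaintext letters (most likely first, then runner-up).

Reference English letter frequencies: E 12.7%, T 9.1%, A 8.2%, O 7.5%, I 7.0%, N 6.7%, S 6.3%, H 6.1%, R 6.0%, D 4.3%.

Step 1: Observed frequency of 'F' is 10.0%.
Step 2: Compute distances to each reference frequency and sort:
  T (9.1%): difference = 0.9% <-- BEST
  A (8.2%): difference = 1.8% <-- RUNNER-UP
  O (7.5%): difference = 2.5%
  E (12.7%): difference = 2.7%
  I (7.0%): difference = 3.0%
Step 3: Most likely is 'T' (9.1%, diff 0.9%); second most likely is 'A' (8.2%, diff 1.8%).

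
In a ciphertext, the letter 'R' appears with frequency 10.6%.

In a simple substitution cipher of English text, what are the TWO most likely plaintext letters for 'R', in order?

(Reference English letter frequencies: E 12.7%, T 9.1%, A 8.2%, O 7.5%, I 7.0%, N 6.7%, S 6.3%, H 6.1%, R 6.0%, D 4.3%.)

Step 1: Observed frequency of 'R' is 10.6%.
Step 2: Compute distances to each reference frequency and sort:
  T (9.1%): difference = 1.5% <-- BEST
  E (12.7%): difference = 2.1% <-- RUNNER-UP
  A (8.2%): difference = 2.4%
  O (7.5%): difference = 3.1%
  I (7.0%): difference = 3.6%
Step 3: Most likely is 'T' (9.1%, diff 1.5%); second most likely is 'E' (12.7%, diff 2.1%).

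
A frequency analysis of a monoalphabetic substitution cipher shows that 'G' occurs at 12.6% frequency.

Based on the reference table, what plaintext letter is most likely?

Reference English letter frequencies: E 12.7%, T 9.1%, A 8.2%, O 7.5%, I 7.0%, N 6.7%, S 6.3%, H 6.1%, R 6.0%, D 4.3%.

Step 1: The observed frequency is 12.6%.
Step 2: Compare with English frequencies:
  E: 12.7% (difference: 0.1%) <-- closest
  T: 9.1% (difference: 3.5%)
  A: 8.2% (difference: 4.4%)
  O: 7.5% (difference: 5.1%)
  I: 7.0% (difference: 5.6%)
  N: 6.7% (difference: 5.9%)
  S: 6.3% (difference: 6.3%)
  H: 6.1% (difference: 6.5%)
  R: 6.0% (difference: 6.6%)
  D: 4.3% (difference: 8.3%)
Step 3: 'G' most likely represents 'E' (frequency 12.7%).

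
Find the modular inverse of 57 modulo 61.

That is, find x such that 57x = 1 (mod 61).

Step 1: We need x such that 57 * x = 1 (mod 61).
Step 2: Using the extended Euclidean algorithm or trial:
  57 * 15 = 855 = 14 * 61 + 1.
Step 3: Since 855 mod 61 = 1, the inverse is x = 15.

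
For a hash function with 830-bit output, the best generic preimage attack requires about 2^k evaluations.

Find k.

Step 1: The hash has a 830-bit output.
Step 2: Preimage resistance means: given a digest h(x), it should be infeasible to find any input that hashes to it.
With a 830-bit output there are 2^830 possible digests, so a generic brute-force preimage search costs about 2^830 evaluations.
Step 3: Security level = 830 bits.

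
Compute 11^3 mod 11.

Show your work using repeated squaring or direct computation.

Step 1: Compute 11^3 mod 11 step by step, reducing modulo 11 at each step.
  11^1 mod 11 = 0
  11^2 mod 11 = (0 * 11) mod 11 = 0
  11^3 mod 11 = (0 * 11) mod 11 = 0
Step 2: Result = 0.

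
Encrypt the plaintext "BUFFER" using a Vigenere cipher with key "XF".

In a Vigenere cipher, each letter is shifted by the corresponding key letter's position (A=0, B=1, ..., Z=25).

Step 1: Repeat key to match plaintext length:
  Plaintext: BUFFER
  Key:       XFXFXF
Step 2: Encrypt each letter:
  B(1) + X(23) = (1+23) mod 26 = 24 = Y
  U(20) + F(5) = (20+5) mod 26 = 25 = Z
  F(5) + X(23) = (5+23) mod 26 = 2 = C
  F(5) + F(5) = (5+5) mod 26 = 10 = K
  E(4) + X(23) = (4+23) mod 26 = 1 = B
  R(17) + F(5) = (17+5) mod 26 = 22 = W
Ciphertext: YZCKBW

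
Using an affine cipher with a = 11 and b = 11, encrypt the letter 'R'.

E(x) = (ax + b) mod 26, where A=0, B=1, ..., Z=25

Step 1: Convert 'R' to number: x = 17.
Step 2: E(17) = (11 * 17 + 11) mod 26 = 198 mod 26 = 16.
Step 3: Convert 16 back to letter: Q.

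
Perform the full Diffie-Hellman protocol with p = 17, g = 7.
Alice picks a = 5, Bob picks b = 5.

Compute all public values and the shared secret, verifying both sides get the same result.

Step 1: A = g^a mod p = 7^5 mod 17 = 11.
Step 2: B = g^b mod p = 7^5 mod 17 = 11.
Step 3: Alice computes s = B^a mod p = 11^5 mod 17 = 10.
Step 4: Bob computes s = A^b mod p = 11^5 mod 17 = 10.
Both sides agree: shared secret = 10.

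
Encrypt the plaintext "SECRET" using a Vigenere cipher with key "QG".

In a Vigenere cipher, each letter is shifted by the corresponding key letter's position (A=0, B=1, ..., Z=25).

Step 1: Repeat key to match plaintext length:
  Plaintext: SECRET
  Key:       QGQGQG
Step 2: Encrypt each letter:
  S(18) + Q(16) = (18+16) mod 26 = 8 = I
  E(4) + G(6) = (4+6) mod 26 = 10 = K
  C(2) + Q(16) = (2+16) mod 26 = 18 = S
  R(17) + G(6) = (17+6) mod 26 = 23 = X
  E(4) + Q(16) = (4+16) mod 26 = 20 = U
  T(19) + G(6) = (19+6) mod 26 = 25 = Z
Ciphertext: IKSXUZ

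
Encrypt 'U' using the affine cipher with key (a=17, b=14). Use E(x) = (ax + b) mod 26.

Step 1: Convert 'U' to number: x = 20.
Step 2: E(20) = (17 * 20 + 14) mod 26 = 354 mod 26 = 16.
Step 3: Convert 16 back to letter: Q.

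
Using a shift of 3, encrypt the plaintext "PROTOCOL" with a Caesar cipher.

Step 1: For each letter, shift forward by 3 positions (mod 26).
  P (position 15) -> position (15+3) mod 26 = 18 -> S
  R (position 17) -> position (17+3) mod 26 = 20 -> U
  O (position 14) -> position (14+3) mod 26 = 17 -> R
  T (position 19) -> position (19+3) mod 26 = 22 -> W
  O (position 14) -> position (14+3) mod 26 = 17 -> R
  C (position 2) -> position (2+3) mod 26 = 5 -> F
  O (position 14) -> position (14+3) mod 26 = 17 -> R
  L (position 11) -> position (11+3) mod 26 = 14 -> O
Result: SURWRFRO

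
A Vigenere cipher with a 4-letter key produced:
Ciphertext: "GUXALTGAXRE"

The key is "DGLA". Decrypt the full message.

Step 1: Key 'DGLA' has length 4. Extended key: DGLADGLADGL
Step 2: Decrypt each position:
  G(6) - D(3) = 3 = D
  U(20) - G(6) = 14 = O
  X(23) - L(11) = 12 = M
  A(0) - A(0) = 0 = A
  L(11) - D(3) = 8 = I
  T(19) - G(6) = 13 = N
  G(6) - L(11) = 21 = V
  A(0) - A(0) = 0 = A
  X(23) - D(3) = 20 = U
  R(17) - G(6) = 11 = L
  E(4) - L(11) = 19 = T
Plaintext: DOMAINVAULT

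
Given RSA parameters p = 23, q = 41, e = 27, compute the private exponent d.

Step 1: n = 23 * 41 = 943.
Step 2: phi(n) = 22 * 40 = 880.
Step 3: Find d such that 27 * d = 1 (mod 880).
Step 4: d = 27^(-1) mod 880 = 163.
Verification: 27 * 163 = 4401 = 5 * 880 + 1.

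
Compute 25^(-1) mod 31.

Step 1: We need x such that 25 * x = 1 (mod 31).
Step 2: Using the extended Euclidean algorithm or trial:
  25 * 5 = 125 = 4 * 31 + 1.
Step 3: Since 125 mod 31 = 1, the inverse is x = 5.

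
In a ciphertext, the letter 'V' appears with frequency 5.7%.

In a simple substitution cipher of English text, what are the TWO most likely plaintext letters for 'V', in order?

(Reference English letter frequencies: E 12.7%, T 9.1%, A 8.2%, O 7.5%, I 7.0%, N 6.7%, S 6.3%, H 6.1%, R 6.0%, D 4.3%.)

Step 1: Observed frequency of 'V' is 5.7%.
Step 2: Compute distances to each reference frequency and sort:
  R (6.0%): difference = 0.3% <-- BEST
  H (6.1%): difference = 0.4% <-- RUNNER-UP
  S (6.3%): difference = 0.6%
  N (6.7%): difference = 1.0%
  I (7.0%): difference = 1.3%
Step 3: Most likely is 'R' (6.0%, diff 0.3%); second most likely is 'H' (6.1%, diff 0.4%).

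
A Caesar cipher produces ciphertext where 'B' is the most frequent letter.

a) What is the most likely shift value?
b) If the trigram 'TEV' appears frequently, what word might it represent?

Step 1: In English, 'E' is the most frequent letter (12.7%).
Step 2: The most frequent ciphertext letter is 'B' (position 1).
Step 3: Shift = (1 - 4) mod 26 = 23.
Step 4: Decrypt 'TEV' by shifting back 23:
  T -> W
  E -> H
  V -> Y
Step 5: 'TEV' decrypts to 'WHY'.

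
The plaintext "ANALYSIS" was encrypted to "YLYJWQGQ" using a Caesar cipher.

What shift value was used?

Step 1: Compare first letters: A (position 0) -> Y (position 24).
Step 2: Shift = (24 - 0) mod 26 = 24.
The shift value is 24.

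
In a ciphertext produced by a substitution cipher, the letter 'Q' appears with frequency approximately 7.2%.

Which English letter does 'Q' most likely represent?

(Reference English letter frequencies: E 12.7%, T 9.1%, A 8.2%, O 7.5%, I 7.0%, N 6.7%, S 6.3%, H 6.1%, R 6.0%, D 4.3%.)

Step 1: The observed frequency is 7.2%.
Step 2: Compare with English frequencies:
  E: 12.7% (difference: 5.5%)
  T: 9.1% (difference: 1.9%)
  A: 8.2% (difference: 1.0%)
  O: 7.5% (difference: 0.3%)
  I: 7.0% (difference: 0.2%) <-- closest
  N: 6.7% (difference: 0.5%)
  S: 6.3% (difference: 0.9%)
  H: 6.1% (difference: 1.1%)
  R: 6.0% (difference: 1.2%)
  D: 4.3% (difference: 2.9%)
Step 3: 'Q' most likely represents 'I' (frequency 7.0%).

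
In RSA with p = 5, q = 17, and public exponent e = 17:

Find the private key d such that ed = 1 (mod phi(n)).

Step 1: n = 5 * 17 = 85.
Step 2: phi(n) = 4 * 16 = 64.
Step 3: Find d such that 17 * d = 1 (mod 64).
Step 4: d = 17^(-1) mod 64 = 49.
Verification: 17 * 49 = 833 = 13 * 64 + 1.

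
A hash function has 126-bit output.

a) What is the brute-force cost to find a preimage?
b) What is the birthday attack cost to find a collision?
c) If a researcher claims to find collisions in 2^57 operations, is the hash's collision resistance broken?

Step 1: Preimage resistance requires brute-force of 2^126 operations.
Step 2: Collision resistance (birthday bound) = 2^(126/2) = 2^63.
Step 3: The claimed attack costs 2^57 operations.
Step 4: Since 2^57 < 2^63, the claimed attack beats the generic birthday bound, so collision resistance is broken.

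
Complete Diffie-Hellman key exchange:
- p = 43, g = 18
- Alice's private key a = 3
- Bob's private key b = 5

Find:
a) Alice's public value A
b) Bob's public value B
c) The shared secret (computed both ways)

Step 1: A = g^a mod p = 18^3 mod 43 = 27.
Step 2: B = g^b mod p = 18^5 mod 43 = 19.
Step 3: Alice computes s = B^a mod p = 19^3 mod 43 = 22.
Step 4: Bob computes s = A^b mod p = 27^5 mod 43 = 22.
Both sides agree: shared secret = 22.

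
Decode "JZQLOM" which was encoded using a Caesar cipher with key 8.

Step 1: Reverse the shift by subtracting 8 from each letter position.
  J (position 9) -> position (9-8) mod 26 = 1 -> B
  Z (position 25) -> position (25-8) mod 26 = 17 -> R
  Q (position 16) -> position (16-8) mod 26 = 8 -> I
  L (position 11) -> position (11-8) mod 26 = 3 -> D
  O (position 14) -> position (14-8) mod 26 = 6 -> G
  M (position 12) -> position (12-8) mod 26 = 4 -> E
Decrypted message: BRIDGE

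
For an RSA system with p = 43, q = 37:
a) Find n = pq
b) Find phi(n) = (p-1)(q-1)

Step 1: n = p * q = 43 * 37 = 1591.
Step 2: phi(n) = (p-1)(q-1) = 42 * 36 = 1512.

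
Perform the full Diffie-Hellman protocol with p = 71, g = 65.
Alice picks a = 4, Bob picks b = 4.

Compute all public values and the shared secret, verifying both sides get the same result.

Step 1: A = g^a mod p = 65^4 mod 71 = 18.
Step 2: B = g^b mod p = 65^4 mod 71 = 18.
Step 3: Alice computes s = B^a mod p = 18^4 mod 71 = 38.
Step 4: Bob computes s = A^b mod p = 18^4 mod 71 = 38.
Both sides agree: shared secret = 38.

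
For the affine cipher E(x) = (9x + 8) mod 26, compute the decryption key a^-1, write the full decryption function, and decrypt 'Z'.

Step 1: Find a^-1, the modular inverse of 9 mod 26.
Step 2: We need 9 * a^-1 = 1 (mod 26).
Step 3: 9 * 3 = 27 = 1 * 26 + 1, so a^-1 = 3.
Step 4: D(y) = 3(y - 8) mod 26.
Step 5: Apply to 'Z' (y = 25): D(25) = 3 * (25 - 8) mod 26 = 3 * 17 mod 26 = 25 -> 'Z'.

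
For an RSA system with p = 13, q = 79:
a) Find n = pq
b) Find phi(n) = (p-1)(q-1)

Step 1: n = p * q = 13 * 79 = 1027.
Step 2: phi(n) = (p-1)(q-1) = 12 * 78 = 936.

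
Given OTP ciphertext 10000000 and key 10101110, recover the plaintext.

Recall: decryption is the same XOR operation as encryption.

Step 1: XOR ciphertext with key:
  Ciphertext: 10000000
  Key:        10101110
  XOR:        00101110
Step 2: Plaintext = 00101110 = 46 in decimal.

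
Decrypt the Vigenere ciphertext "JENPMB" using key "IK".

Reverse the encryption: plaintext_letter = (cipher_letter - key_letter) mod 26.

Step 1: Extend key: IKIKIK
Step 2: Decrypt each letter (c - k) mod 26:
  J(9) - I(8) = (9-8) mod 26 = 1 = B
  E(4) - K(10) = (4-10) mod 26 = 20 = U
  N(13) - I(8) = (13-8) mod 26 = 5 = F
  P(15) - K(10) = (15-10) mod 26 = 5 = F
  M(12) - I(8) = (12-8) mod 26 = 4 = E
  B(1) - K(10) = (1-10) mod 26 = 17 = R
Plaintext: BUFFER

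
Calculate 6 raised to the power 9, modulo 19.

Step 1: Compute 6^9 mod 19 step by step, reducing modulo 19 at each step.
  6^1 mod 19 = 6
  6^2 mod 19 = (6 * 6) mod 19 = 17
  6^3 mod 19 = (17 * 6) mod 19 = 7
  6^4 mod 19 = (7 * 6) mod 19 = 4
  6^5 mod 19 = (4 * 6) mod 19 = 5
  6^6 mod 19 = (5 * 6) mod 19 = 11
  6^7 mod 19 = (11 * 6) mod 19 = 9
  6^8 mod 19 = (9 * 6) mod 19 = 16
  6^9 mod 19 = (16 * 6) mod 19 = 1
Step 2: Result = 1.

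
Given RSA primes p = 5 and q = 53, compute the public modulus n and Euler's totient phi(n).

Step 1: n = p * q = 5 * 53 = 265.
Step 2: phi(n) = (p-1)(q-1) = 4 * 52 = 208.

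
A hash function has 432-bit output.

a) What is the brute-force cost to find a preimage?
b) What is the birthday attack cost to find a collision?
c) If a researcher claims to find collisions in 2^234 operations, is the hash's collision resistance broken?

Step 1: Preimage resistance requires brute-force of 2^432 operations.
Step 2: Collision resistance (birthday bound) = 2^(432/2) = 2^216.
Step 3: The claimed attack costs 2^234 operations.
Step 4: Since 2^234 >= 2^216, the claimed attack is no faster than the generic birthday attack, so this does not break collision resistance.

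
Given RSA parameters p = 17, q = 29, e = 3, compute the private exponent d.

Step 1: n = 17 * 29 = 493.
Step 2: phi(n) = 16 * 28 = 448.
Step 3: Find d such that 3 * d = 1 (mod 448).
Step 4: d = 3^(-1) mod 448 = 299.
Verification: 3 * 299 = 897 = 2 * 448 + 1.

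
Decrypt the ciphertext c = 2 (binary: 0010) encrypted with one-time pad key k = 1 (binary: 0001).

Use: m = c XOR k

Step 1: XOR ciphertext with key:
  Ciphertext: 0010
  Key:        0001
  XOR:        0011
Step 2: Plaintext = 0011 = 3 in decimal.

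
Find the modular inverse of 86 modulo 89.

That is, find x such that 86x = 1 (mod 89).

Step 1: We need x such that 86 * x = 1 (mod 89).
Step 2: Using the extended Euclidean algorithm or trial:
  86 * 59 = 5074 = 57 * 89 + 1.
Step 3: Since 5074 mod 89 = 1, the inverse is x = 59.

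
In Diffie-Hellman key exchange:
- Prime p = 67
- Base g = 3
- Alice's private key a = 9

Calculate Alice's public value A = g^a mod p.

Step 1: A = g^a mod p = 3^9 mod 67.
  3^1 mod 67 = 3
  3^2 mod 67 = (3 * 3) mod 67 = 9
  3^3 mod 67 = (9 * 3) mod 67 = 27
  3^4 mod 67 = (27 * 3) mod 67 = 14
  3^5 mod 67 = (14 * 3) mod 67 = 42
  3^6 mod 67 = (42 * 3) mod 67 = 59
  3^7 mod 67 = (59 * 3) mod 67 = 43
  3^8 mod 67 = (43 * 3) mod 67 = 62
  3^9 mod 67 = (62 * 3) mod 67 = 52
Result: A = 52.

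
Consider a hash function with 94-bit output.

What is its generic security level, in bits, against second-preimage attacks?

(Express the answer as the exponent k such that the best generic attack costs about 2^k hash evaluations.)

Step 1: The hash has a 94-bit output.
Step 2: Second-preimage resistance means: given a specific input x, it should be infeasible to find a different y with h(y) = h(x).
With a 94-bit output, a generic search for a second preimage costs about 2^94 evaluations (each trial matches the fixed target with probability 2^-94).
Step 3: Security level = 94 bits.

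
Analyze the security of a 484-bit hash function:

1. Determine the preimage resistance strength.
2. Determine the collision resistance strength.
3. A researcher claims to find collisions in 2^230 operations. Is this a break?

Step 1: Preimage resistance requires brute-force of 2^484 operations.
Step 2: Collision resistance (birthday bound) = 2^(484/2) = 2^242.
Step 3: The claimed attack costs 2^230 operations.
Step 4: Since 2^230 < 2^242, the claimed attack beats the generic birthday bound, so collision resistance is broken.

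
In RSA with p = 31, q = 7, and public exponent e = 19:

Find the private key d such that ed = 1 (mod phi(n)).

Step 1: n = 31 * 7 = 217.
Step 2: phi(n) = 30 * 6 = 180.
Step 3: Find d such that 19 * d = 1 (mod 180).
Step 4: d = 19^(-1) mod 180 = 19.
Verification: 19 * 19 = 361 = 2 * 180 + 1.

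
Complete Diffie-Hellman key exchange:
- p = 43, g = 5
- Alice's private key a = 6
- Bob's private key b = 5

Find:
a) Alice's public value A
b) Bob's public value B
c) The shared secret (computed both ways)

Step 1: A = g^a mod p = 5^6 mod 43 = 16.
Step 2: B = g^b mod p = 5^5 mod 43 = 29.
Step 3: Alice computes s = B^a mod p = 29^6 mod 43 = 21.
Step 4: Bob computes s = A^b mod p = 16^5 mod 43 = 21.
Both sides agree: shared secret = 21.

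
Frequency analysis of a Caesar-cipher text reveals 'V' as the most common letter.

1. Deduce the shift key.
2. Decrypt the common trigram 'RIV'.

Step 1: In English, 'E' is the most frequent letter (12.7%).
Step 2: The most frequent ciphertext letter is 'V' (position 21).
Step 3: Shift = (21 - 4) mod 26 = 17.
Step 4: Decrypt 'RIV' by shifting back 17:
  R -> A
  I -> R
  V -> E
Step 5: 'RIV' decrypts to 'ARE'.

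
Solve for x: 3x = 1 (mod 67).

Step 1: We need x such that 3 * x = 1 (mod 67).
Step 2: Using the extended Euclidean algorithm or trial:
  3 * 45 = 135 = 2 * 67 + 1.
Step 3: Since 135 mod 67 = 1, the inverse is x = 45.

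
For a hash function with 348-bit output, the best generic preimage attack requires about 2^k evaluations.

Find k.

Step 1: The hash has a 348-bit output.
Step 2: Preimage resistance means: given a digest h(x), it should be infeasible to find any input that hashes to it.
With a 348-bit output there are 2^348 possible digests, so a generic brute-force preimage search costs about 2^348 evaluations.
Step 3: Security level = 348 bits.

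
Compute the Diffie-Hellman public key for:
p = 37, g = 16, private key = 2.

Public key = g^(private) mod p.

Step 1: A = g^a mod p = 16^2 mod 37.
  16^1 mod 37 = 16
  16^2 mod 37 = (16 * 16) mod 37 = 34
Result: A = 34.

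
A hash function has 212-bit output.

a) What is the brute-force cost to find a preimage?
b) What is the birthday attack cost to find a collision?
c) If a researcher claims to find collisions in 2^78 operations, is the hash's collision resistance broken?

Step 1: Preimage resistance requires brute-force of 2^212 operations.
Step 2: Collision resistance (birthday bound) = 2^(212/2) = 2^106.
Step 3: The claimed attack costs 2^78 operations.
Step 4: Since 2^78 < 2^106, the claimed attack beats the generic birthday bound, so collision resistance is broken.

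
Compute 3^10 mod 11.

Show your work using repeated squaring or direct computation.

Step 1: Compute 3^10 mod 11 step by step, reducing modulo 11 at each step.
  3^1 mod 11 = 3
  3^2 mod 11 = (3 * 3) mod 11 = 9
  3^3 mod 11 = (9 * 3) mod 11 = 5
  3^4 mod 11 = (5 * 3) mod 11 = 4
  3^5 mod 11 = (4 * 3) mod 11 = 1
  3^6 mod 11 = (1 * 3) mod 11 = 3
  3^7 mod 11 = (3 * 3) mod 11 = 9
  3^8 mod 11 = (9 * 3) mod 11 = 5
  3^9 mod 11 = (5 * 3) mod 11 = 4
  3^10 mod 11 = (4 * 3) mod 11 = 1
Step 2: Result = 1.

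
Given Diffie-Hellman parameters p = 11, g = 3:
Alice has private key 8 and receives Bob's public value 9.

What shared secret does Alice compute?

Step 1: s = B^a mod p = 9^8 mod 11.
  9^1 mod 11 = 9
  9^2 mod 11 = (9 * 9) mod 11 = 4
  9^3 mod 11 = (4 * 9) mod 11 = 3
  9^4 mod 11 = (3 * 9) mod 11 = 5
  9^5 mod 11 = (5 * 9) mod 11 = 1
  9^6 mod 11 = (1 * 9) mod 11 = 9
  9^7 mod 11 = (9 * 9) mod 11 = 4
  9^8 mod 11 = (4 * 9) mod 11 = 3
Result: shared secret = 3.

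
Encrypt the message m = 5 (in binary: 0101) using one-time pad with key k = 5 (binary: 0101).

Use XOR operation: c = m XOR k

Step 1: Write out the XOR operation bit by bit:
  Message: 0101
  Key:     0101
  XOR:     0000
Step 2: Convert to decimal: 0000 = 0.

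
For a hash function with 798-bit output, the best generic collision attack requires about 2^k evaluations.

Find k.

Step 1: The hash has a 798-bit output.
Step 2: Collision resistance means it should be infeasible to find any x != y with h(x) = h(y).
By the birthday bound, a generic collision search succeeds after about sqrt(2^798) = 2^(798/2) = 2^399 evaluations.
Step 3: Security level = 399 bits.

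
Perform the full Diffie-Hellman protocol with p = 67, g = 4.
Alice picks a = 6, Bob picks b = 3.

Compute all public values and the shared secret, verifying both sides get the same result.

Step 1: A = g^a mod p = 4^6 mod 67 = 9.
Step 2: B = g^b mod p = 4^3 mod 67 = 64.
Step 3: Alice computes s = B^a mod p = 64^6 mod 67 = 59.
Step 4: Bob computes s = A^b mod p = 9^3 mod 67 = 59.
Both sides agree: shared secret = 59.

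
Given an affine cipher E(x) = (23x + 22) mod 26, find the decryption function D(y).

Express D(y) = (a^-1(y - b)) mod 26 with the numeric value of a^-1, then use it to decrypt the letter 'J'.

Step 1: Find a^-1, the modular inverse of 23 mod 26.
Step 2: We need 23 * a^-1 = 1 (mod 26).
Step 3: 23 * 17 = 391 = 15 * 26 + 1, so a^-1 = 17.
Step 4: D(y) = 17(y - 22) mod 26.
Step 5: Apply to 'J' (y = 9): D(9) = 17 * (9 - 22) mod 26 = 17 * -13 mod 26 = 13 -> 'N'.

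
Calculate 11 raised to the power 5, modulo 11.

Step 1: Compute 11^5 mod 11 step by step, reducing modulo 11 at each step.
  11^1 mod 11 = 0
  11^2 mod 11 = (0 * 11) mod 11 = 0
  11^3 mod 11 = (0 * 11) mod 11 = 0
  11^4 mod 11 = (0 * 11) mod 11 = 0
  11^5 mod 11 = (0 * 11) mod 11 = 0
Step 2: Result = 0.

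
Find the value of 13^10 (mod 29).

Step 1: Compute 13^10 mod 29 step by step, reducing modulo 29 at each step.
  13^1 mod 29 = 13
  13^2 mod 29 = (13 * 13) mod 29 = 24
  13^3 mod 29 = (24 * 13) mod 29 = 22
  13^4 mod 29 = (22 * 13) mod 29 = 25
  13^5 mod 29 = (25 * 13) mod 29 = 6
  13^6 mod 29 = (6 * 13) mod 29 = 20
  13^7 mod 29 = (20 * 13) mod 29 = 28
  13^8 mod 29 = (28 * 13) mod 29 = 16
  13^9 mod 29 = (16 * 13) mod 29 = 5
  13^10 mod 29 = (5 * 13) mod 29 = 7
Step 2: Result = 7.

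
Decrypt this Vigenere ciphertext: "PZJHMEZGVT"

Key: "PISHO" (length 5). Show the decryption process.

Step 1: Key 'PISHO' has length 5. Extended key: PISHOPISHO
Step 2: Decrypt each position:
  P(15) - P(15) = 0 = A
  Z(25) - I(8) = 17 = R
  J(9) - S(18) = 17 = R
  H(7) - H(7) = 0 = A
  M(12) - O(14) = 24 = Y
  E(4) - P(15) = 15 = P
  Z(25) - I(8) = 17 = R
  G(6) - S(18) = 14 = O
  V(21) - H(7) = 14 = O
  T(19) - O(14) = 5 = F
Plaintext: ARRAYPROOF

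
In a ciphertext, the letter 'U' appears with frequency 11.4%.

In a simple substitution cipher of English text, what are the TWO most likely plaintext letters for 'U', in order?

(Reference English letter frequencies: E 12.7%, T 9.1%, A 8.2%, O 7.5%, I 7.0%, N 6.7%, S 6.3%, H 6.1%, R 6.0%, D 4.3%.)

Step 1: Observed frequency of 'U' is 11.4%.
Step 2: Compute distances to each reference frequency and sort:
  E (12.7%): difference = 1.3% <-- BEST
  T (9.1%): difference = 2.3% <-- RUNNER-UP
  A (8.2%): difference = 3.2%
  O (7.5%): difference = 3.9%
  I (7.0%): difference = 4.4%
Step 3: Most likely is 'E' (12.7%, diff 1.3%); second most likely is 'T' (9.1%, diff 2.3%).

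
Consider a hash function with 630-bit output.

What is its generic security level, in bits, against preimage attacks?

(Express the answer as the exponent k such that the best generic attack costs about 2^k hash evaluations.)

Step 1: The hash has a 630-bit output.
Step 2: Preimage resistance means: given a digest h(x), it should be infeasible to find any input that hashes to it.
With a 630-bit output there are 2^630 possible digests, so a generic brute-force preimage search costs about 2^630 evaluations.
Step 3: Security level = 630 bits.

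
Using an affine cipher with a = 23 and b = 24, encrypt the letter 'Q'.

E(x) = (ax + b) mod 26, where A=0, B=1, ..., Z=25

Step 1: Convert 'Q' to number: x = 16.
Step 2: E(16) = (23 * 16 + 24) mod 26 = 392 mod 26 = 2.
Step 3: Convert 2 back to letter: C.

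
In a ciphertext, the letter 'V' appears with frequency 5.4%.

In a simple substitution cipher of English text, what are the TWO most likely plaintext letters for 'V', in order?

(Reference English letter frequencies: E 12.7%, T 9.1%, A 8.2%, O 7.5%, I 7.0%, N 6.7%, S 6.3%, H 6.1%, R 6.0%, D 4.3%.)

Step 1: Observed frequency of 'V' is 5.4%.
Step 2: Compute distances to each reference frequency and sort:
  R (6.0%): difference = 0.6% <-- BEST
  H (6.1%): difference = 0.7% <-- RUNNER-UP
  S (6.3%): difference = 0.9%
  D (4.3%): difference = 1.1%
  N (6.7%): difference = 1.3%
Step 3: Most likely is 'R' (6.0%, diff 0.6%); second most likely is 'H' (6.1%, diff 0.7%).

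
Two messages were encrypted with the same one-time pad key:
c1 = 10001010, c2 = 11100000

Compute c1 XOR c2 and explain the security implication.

Step 1: c1 XOR c2 = (m1 XOR k) XOR (m2 XOR k).
Step 2: By XOR associativity/commutativity: = m1 XOR m2 XOR k XOR k = m1 XOR m2.
Step 3: 10001010 XOR 11100000 = 01101010 = 106.
Step 4: The key cancels out! An attacker learns m1 XOR m2 = 106, revealing the relationship between plaintexts.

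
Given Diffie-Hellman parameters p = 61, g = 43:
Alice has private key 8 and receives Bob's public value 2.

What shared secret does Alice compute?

Step 1: s = B^a mod p = 2^8 mod 61.
  2^1 mod 61 = 2
  2^2 mod 61 = (2 * 2) mod 61 = 4
  2^3 mod 61 = (4 * 2) mod 61 = 8
  2^4 mod 61 = (8 * 2) mod 61 = 16
  2^5 mod 61 = (16 * 2) mod 61 = 32
  2^6 mod 61 = (32 * 2) mod 61 = 3
  2^7 mod 61 = (3 * 2) mod 61 = 6
  2^8 mod 61 = (6 * 2) mod 61 = 12
Result: shared secret = 12.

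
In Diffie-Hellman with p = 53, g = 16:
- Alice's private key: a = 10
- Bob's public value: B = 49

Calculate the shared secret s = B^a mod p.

Step 1: s = B^a mod p = 49^10 mod 53.
  49^1 mod 53 = 49
  49^2 mod 53 = (49 * 49) mod 53 = 16
  49^3 mod 53 = (16 * 49) mod 53 = 42
  49^4 mod 53 = (42 * 49) mod 53 = 44
  49^5 mod 53 = (44 * 49) mod 53 = 36
  49^6 mod 53 = (36 * 49) mod 53 = 15
  49^7 mod 53 = (15 * 49) mod 53 = 46
  49^8 mod 53 = (46 * 49) mod 53 = 28
  49^9 mod 53 = (28 * 49) mod 53 = 47
  49^10 mod 53 = (47 * 49) mod 53 = 24
Result: shared secret = 24.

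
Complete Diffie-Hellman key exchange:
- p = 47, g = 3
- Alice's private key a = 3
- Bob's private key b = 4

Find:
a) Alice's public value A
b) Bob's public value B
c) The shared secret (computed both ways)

Step 1: A = g^a mod p = 3^3 mod 47 = 27.
Step 2: B = g^b mod p = 3^4 mod 47 = 34.
Step 3: Alice computes s = B^a mod p = 34^3 mod 47 = 12.
Step 4: Bob computes s = A^b mod p = 27^4 mod 47 = 12.
Both sides agree: shared secret = 12.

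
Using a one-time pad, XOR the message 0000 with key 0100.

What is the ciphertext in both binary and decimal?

Step 1: Write out the XOR operation bit by bit:
  Message: 0000
  Key:     0100
  XOR:     0100
Step 2: Convert to decimal: 0100 = 4.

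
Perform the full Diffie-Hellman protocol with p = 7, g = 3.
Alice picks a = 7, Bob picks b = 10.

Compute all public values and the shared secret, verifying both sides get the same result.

Step 1: A = g^a mod p = 3^7 mod 7 = 3.
Step 2: B = g^b mod p = 3^10 mod 7 = 4.
Step 3: Alice computes s = B^a mod p = 4^7 mod 7 = 4.
Step 4: Bob computes s = A^b mod p = 3^10 mod 7 = 4.
Both sides agree: shared secret = 4.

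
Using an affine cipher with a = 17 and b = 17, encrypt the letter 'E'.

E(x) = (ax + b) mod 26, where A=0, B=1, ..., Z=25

Step 1: Convert 'E' to number: x = 4.
Step 2: E(4) = (17 * 4 + 17) mod 26 = 85 mod 26 = 7.
Step 3: Convert 7 back to letter: H.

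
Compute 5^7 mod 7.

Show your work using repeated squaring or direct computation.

Step 1: Compute 5^7 mod 7 step by step, reducing modulo 7 at each step.
  5^1 mod 7 = 5
  5^2 mod 7 = (5 * 5) mod 7 = 4
  5^3 mod 7 = (4 * 5) mod 7 = 6
  5^4 mod 7 = (6 * 5) mod 7 = 2
  5^5 mod 7 = (2 * 5) mod 7 = 3
  5^6 mod 7 = (3 * 5) mod 7 = 1
  5^7 mod 7 = (1 * 5) mod 7 = 5
Step 2: Result = 5.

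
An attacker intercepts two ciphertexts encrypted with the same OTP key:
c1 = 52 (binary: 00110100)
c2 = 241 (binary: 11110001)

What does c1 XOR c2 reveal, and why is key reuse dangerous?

Step 1: c1 XOR c2 = (m1 XOR k) XOR (m2 XOR k).
Step 2: By XOR associativity/commutativity: = m1 XOR m2 XOR k XOR k = m1 XOR m2.
Step 3: 00110100 XOR 11110001 = 11000101 = 197.
Step 4: The key cancels out! An attacker learns m1 XOR m2 = 197, revealing the relationship between plaintexts.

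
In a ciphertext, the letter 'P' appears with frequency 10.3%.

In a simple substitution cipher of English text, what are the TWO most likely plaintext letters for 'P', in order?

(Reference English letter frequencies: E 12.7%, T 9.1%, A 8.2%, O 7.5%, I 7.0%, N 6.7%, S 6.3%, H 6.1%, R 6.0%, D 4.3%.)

Step 1: Observed frequency of 'P' is 10.3%.
Step 2: Compute distances to each reference frequency and sort:
  T (9.1%): difference = 1.2% <-- BEST
  A (8.2%): difference = 2.1% <-- RUNNER-UP
  E (12.7%): difference = 2.4%
  O (7.5%): difference = 2.8%
  I (7.0%): difference = 3.3%
Step 3: Most likely is 'T' (9.1%, diff 1.2%); second most likely is 'A' (8.2%, diff 2.1%).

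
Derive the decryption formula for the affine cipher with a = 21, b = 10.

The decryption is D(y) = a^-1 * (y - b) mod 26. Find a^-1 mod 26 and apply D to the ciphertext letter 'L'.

Step 1: Find a^-1, the modular inverse of 21 mod 26.
Step 2: We need 21 * a^-1 = 1 (mod 26).
Step 3: 21 * 5 = 105 = 4 * 26 + 1, so a^-1 = 5.
Step 4: D(y) = 5(y - 10) mod 26.
Step 5: Apply to 'L' (y = 11): D(11) = 5 * (11 - 10) mod 26 = 5 * 1 mod 26 = 5 -> 'F'.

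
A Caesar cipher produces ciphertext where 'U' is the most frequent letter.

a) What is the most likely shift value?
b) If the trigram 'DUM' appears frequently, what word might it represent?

Step 1: In English, 'E' is the most frequent letter (12.7%).
Step 2: The most frequent ciphertext letter is 'U' (position 20).
Step 3: Shift = (20 - 4) mod 26 = 16.
Step 4: Decrypt 'DUM' by shifting back 16:
  D -> N
  U -> E
  M -> W
Step 5: 'DUM' decrypts to 'NEW'.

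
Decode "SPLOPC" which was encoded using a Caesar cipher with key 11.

Step 1: Reverse the shift by subtracting 11 from each letter position.
  S (position 18) -> position (18-11) mod 26 = 7 -> H
  P (position 15) -> position (15-11) mod 26 = 4 -> E
  L (position 11) -> position (11-11) mod 26 = 0 -> A
  O (position 14) -> position (14-11) mod 26 = 3 -> D
  P (position 15) -> position (15-11) mod 26 = 4 -> E
  C (position 2) -> position (2-11) mod 26 = 17 -> R
Decrypted message: HEADER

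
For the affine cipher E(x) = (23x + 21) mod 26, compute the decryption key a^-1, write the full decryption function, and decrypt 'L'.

Step 1: Find a^-1, the modular inverse of 23 mod 26.
Step 2: We need 23 * a^-1 = 1 (mod 26).
Step 3: 23 * 17 = 391 = 15 * 26 + 1, so a^-1 = 17.
Step 4: D(y) = 17(y - 21) mod 26.
Step 5: Apply to 'L' (y = 11): D(11) = 17 * (11 - 21) mod 26 = 17 * -10 mod 26 = 12 -> 'M'.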